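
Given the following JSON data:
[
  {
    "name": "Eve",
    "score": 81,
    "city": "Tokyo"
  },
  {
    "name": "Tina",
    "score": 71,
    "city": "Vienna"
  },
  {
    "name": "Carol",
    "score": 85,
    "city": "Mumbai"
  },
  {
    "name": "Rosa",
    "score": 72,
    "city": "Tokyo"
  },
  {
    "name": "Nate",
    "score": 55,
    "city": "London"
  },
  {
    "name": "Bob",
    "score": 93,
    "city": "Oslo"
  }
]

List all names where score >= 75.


Filtering records where score >= 75:
  Eve (score=81) -> YES
  Tina (score=71) -> no
  Carol (score=85) -> YES
  Rosa (score=72) -> no
  Nate (score=55) -> no
  Bob (score=93) -> YES


ANSWER: Eve, Carol, Bob


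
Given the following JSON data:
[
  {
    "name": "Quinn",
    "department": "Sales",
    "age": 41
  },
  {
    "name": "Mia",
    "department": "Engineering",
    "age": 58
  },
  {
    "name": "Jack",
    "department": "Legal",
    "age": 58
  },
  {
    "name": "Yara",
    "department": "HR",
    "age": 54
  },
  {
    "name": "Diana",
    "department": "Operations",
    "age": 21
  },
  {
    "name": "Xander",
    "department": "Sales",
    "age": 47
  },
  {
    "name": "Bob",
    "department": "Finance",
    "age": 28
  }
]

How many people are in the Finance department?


Scanning records for department = Finance
  Record 6: Bob
Count: 1

ANSWER: 1


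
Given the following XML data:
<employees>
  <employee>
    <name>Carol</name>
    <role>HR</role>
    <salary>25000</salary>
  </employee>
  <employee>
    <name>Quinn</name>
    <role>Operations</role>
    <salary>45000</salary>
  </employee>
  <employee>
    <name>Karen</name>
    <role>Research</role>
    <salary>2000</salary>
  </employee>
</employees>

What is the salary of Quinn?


Searching for <employee> with <name>Quinn</name>
Found at position 2
<salary>45000</salary>

ANSWER: 45000


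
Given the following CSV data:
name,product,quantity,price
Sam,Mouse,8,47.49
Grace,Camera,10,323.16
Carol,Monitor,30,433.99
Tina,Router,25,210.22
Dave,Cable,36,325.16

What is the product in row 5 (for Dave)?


Row 5: Dave
Column 'product' = Cable

ANSWER: Cable


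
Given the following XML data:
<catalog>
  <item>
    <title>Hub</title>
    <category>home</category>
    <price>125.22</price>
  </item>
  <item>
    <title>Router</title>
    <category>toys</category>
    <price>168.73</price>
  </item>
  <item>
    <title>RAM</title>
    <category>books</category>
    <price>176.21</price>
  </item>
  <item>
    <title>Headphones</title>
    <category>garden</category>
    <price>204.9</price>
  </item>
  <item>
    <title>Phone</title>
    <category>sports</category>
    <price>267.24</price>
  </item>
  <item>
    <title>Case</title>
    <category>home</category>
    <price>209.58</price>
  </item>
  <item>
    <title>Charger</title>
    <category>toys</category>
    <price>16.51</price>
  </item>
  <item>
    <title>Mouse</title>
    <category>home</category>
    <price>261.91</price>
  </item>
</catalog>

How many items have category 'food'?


Scanning <item> elements for <category>food</category>:
Count: 0

ANSWER: 0


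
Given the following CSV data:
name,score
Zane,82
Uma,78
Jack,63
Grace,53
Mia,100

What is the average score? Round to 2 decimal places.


Scores: 82, 78, 63, 53, 100
Sum = 376
Count = 5
Average = 376 / 5 = 75.20

ANSWER: 75.20


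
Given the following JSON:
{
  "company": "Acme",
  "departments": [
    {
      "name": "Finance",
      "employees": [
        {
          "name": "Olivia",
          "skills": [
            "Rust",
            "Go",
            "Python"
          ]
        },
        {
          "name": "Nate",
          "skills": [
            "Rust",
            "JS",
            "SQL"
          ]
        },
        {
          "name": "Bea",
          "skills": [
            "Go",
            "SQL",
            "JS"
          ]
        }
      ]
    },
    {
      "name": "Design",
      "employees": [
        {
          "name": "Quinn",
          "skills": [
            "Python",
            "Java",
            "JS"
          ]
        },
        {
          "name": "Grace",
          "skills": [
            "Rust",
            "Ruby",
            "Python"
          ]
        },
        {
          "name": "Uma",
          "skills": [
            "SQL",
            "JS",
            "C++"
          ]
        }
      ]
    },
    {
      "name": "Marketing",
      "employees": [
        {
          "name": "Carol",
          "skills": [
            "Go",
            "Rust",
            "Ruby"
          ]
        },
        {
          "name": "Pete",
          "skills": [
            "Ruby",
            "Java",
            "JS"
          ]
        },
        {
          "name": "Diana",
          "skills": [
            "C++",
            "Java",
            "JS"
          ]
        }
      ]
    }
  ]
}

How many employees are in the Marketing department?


Path: departments[2].employees
Count: 3

ANSWER: 3


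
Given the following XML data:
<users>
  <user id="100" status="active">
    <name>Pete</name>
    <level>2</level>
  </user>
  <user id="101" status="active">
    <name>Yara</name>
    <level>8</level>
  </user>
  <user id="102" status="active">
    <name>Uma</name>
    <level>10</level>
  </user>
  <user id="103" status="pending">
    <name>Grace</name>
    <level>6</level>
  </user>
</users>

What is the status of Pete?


Finding user with name = Pete
user id="100" status="active"

ANSWER: active


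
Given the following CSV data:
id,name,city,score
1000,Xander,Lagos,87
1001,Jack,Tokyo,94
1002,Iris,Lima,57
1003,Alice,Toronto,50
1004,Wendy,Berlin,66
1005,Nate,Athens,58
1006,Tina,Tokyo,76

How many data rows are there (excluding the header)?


Counting rows (excluding header):
Header: id,name,city,score
Data rows: 7

ANSWER: 7


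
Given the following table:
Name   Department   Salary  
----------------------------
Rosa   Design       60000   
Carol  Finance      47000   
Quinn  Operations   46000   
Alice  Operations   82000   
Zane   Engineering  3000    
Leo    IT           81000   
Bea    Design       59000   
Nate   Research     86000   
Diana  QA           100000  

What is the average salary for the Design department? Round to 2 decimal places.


Design department members:
  Rosa: 60000
  Bea: 59000
Sum = 119000
Count = 2
Average = 119000 / 2 = 59500.00

ANSWER: 59500.00


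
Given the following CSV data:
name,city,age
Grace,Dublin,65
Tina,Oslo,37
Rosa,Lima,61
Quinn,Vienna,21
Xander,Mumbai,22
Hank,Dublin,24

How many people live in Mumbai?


Scanning city column for 'Mumbai':
  Row 5: Xander -> MATCH
Total matches: 1

ANSWER: 1


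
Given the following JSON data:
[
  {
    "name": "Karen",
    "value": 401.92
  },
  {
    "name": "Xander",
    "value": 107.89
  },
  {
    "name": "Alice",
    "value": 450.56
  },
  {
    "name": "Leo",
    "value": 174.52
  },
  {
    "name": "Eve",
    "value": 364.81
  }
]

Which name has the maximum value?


Comparing values:
  Karen: 401.92
  Xander: 107.89
  Alice: 450.56
  Leo: 174.52
  Eve: 364.81
Maximum: Alice (450.56)

ANSWER: Alice


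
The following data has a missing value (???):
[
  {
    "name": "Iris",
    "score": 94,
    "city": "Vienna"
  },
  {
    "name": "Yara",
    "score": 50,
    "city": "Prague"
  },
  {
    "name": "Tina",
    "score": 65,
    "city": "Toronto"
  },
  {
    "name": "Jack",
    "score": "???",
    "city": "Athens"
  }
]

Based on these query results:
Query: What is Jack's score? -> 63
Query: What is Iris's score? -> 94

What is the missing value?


The missing value is Jack's score
From query: Jack's score = 63

ANSWER: 63


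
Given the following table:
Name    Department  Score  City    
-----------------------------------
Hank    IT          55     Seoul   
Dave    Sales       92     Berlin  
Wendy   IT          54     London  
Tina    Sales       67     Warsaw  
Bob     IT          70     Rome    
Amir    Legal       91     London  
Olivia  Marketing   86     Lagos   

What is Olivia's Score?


Row 7: Olivia
Score = 86

ANSWER: 86


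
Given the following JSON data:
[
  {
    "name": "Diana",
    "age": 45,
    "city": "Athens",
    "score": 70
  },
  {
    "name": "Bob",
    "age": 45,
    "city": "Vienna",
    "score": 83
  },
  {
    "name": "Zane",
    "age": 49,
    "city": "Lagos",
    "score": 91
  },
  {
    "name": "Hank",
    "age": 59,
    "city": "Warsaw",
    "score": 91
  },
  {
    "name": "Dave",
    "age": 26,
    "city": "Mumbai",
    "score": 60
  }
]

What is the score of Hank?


Looking up record where name = Hank
Record index: 3
Field 'score' = 91

ANSWER: 91


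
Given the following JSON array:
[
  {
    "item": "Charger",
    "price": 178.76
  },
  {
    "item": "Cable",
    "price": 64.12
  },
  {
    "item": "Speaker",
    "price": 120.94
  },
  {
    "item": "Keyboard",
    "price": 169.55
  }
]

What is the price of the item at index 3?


Array index 3 -> Keyboard
price = 169.55

ANSWER: 169.55


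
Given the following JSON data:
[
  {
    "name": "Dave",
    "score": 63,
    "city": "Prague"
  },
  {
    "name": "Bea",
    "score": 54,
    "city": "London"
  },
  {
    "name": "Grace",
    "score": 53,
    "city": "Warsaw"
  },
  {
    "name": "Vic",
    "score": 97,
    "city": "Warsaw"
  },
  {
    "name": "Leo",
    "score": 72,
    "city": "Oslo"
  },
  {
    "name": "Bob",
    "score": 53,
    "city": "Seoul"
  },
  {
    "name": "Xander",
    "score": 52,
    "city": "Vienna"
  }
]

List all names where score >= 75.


Filtering records where score >= 75:
  Dave (score=63) -> no
  Bea (score=54) -> no
  Grace (score=53) -> no
  Vic (score=97) -> YES
  Leo (score=72) -> no
  Bob (score=53) -> no
  Xander (score=52) -> no


ANSWER: Vic


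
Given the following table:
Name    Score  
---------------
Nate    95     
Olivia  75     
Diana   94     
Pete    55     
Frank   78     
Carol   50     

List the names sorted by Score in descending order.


Sorting by Score (descending):
  Nate: 95
  Diana: 94
  Frank: 78
  Olivia: 75
  Pete: 55
  Carol: 50


ANSWER: Nate, Diana, Frank, Olivia, Pete, Carol


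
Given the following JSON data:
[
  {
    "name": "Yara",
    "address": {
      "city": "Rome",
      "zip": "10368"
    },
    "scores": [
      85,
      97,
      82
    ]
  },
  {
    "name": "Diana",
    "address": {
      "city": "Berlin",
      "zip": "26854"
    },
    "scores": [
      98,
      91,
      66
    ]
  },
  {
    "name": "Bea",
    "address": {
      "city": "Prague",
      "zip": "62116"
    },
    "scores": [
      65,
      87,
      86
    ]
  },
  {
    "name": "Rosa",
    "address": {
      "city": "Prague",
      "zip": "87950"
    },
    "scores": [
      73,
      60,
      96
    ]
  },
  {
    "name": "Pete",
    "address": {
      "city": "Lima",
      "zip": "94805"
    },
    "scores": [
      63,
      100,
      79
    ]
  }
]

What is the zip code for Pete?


Path: records[4].address.zip
Value: 94805

ANSWER: 94805


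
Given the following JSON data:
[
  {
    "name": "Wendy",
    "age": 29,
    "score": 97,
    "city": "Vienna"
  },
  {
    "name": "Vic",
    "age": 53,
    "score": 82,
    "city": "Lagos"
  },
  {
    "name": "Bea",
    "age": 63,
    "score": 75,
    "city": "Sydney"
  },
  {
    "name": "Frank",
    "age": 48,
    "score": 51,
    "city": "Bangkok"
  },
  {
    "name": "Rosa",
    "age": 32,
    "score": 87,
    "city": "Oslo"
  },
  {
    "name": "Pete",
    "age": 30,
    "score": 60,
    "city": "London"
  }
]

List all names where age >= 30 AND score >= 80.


Checking both conditions:
  Wendy (age=29, score=97) -> no
  Vic (age=53, score=82) -> YES
  Bea (age=63, score=75) -> no
  Frank (age=48, score=51) -> no
  Rosa (age=32, score=87) -> YES
  Pete (age=30, score=60) -> no


ANSWER: Vic, Rosa


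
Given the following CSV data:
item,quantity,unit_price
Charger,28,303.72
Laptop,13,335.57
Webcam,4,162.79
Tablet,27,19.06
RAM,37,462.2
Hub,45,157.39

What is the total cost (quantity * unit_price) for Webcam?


Row: Webcam
quantity = 4
unit_price = 162.79
total = 4 * 162.79 = 651.16

ANSWER: 651.16


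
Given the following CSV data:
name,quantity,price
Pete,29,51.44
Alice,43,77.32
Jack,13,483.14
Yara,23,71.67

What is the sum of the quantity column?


Values in 'quantity' column:
  Row 1: 29
  Row 2: 43
  Row 3: 13
  Row 4: 23
Sum = 29 + 43 + 13 + 23 = 108

ANSWER: 108


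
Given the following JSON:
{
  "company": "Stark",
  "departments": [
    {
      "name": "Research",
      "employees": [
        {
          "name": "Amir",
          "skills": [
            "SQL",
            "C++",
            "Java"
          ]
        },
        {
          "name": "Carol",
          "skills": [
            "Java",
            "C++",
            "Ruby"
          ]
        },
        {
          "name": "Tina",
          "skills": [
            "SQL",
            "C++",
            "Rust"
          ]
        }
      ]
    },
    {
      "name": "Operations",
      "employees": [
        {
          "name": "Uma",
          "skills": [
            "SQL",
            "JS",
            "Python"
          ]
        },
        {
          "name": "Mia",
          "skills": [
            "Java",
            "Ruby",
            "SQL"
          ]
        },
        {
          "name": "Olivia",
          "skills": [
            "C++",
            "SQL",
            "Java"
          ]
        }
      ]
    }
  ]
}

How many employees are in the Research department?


Path: departments[0].employees
Count: 3

ANSWER: 3


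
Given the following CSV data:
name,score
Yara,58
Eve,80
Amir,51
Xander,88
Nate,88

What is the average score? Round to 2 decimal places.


Scores: 58, 80, 51, 88, 88
Sum = 365
Count = 5
Average = 365 / 5 = 73.00

ANSWER: 73.00


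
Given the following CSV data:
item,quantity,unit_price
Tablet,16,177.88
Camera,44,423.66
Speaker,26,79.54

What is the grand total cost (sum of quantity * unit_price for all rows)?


Computing row totals:
  Tablet: 16 * 177.88 = 2846.08
  Camera: 44 * 423.66 = 18641.04
  Speaker: 26 * 79.54 = 2068.04
Grand total = 2846.08 + 18641.04 + 2068.04 = 23555.16

ANSWER: 23555.16


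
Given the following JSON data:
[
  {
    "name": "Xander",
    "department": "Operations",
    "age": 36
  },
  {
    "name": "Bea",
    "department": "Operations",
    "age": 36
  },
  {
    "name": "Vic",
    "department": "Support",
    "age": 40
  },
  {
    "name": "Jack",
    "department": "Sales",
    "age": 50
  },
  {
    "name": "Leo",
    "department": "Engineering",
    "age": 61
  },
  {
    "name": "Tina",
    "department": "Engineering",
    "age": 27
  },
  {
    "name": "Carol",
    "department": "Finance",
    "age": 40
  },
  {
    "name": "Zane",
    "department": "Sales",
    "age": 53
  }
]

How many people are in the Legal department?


Scanning records for department = Legal
  No matches found
Count: 0

ANSWER: 0


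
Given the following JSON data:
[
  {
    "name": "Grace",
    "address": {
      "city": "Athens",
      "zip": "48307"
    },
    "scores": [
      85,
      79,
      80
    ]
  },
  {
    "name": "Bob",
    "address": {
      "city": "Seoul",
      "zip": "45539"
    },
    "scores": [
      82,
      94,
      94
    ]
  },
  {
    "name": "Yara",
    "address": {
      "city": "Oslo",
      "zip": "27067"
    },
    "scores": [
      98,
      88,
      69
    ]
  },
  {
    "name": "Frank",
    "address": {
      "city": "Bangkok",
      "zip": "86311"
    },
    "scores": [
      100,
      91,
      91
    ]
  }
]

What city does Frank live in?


Path: records[3].address.city
Value: Bangkok

ANSWER: Bangkok


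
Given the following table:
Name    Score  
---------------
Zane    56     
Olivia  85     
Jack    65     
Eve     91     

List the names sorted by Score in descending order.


Sorting by Score (descending):
  Eve: 91
  Olivia: 85
  Jack: 65
  Zane: 56


ANSWER: Eve, Olivia, Jack, Zane


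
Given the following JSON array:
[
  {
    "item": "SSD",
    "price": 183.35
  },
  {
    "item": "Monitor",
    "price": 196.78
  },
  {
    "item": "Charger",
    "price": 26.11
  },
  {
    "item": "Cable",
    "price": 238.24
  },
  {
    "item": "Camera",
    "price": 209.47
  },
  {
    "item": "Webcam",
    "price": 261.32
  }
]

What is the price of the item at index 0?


Array index 0 -> SSD
price = 183.35

ANSWER: 183.35


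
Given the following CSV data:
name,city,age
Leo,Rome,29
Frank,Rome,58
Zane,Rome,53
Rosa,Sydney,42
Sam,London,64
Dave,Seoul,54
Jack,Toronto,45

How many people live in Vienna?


Scanning city column for 'Vienna':
Total matches: 0

ANSWER: 0


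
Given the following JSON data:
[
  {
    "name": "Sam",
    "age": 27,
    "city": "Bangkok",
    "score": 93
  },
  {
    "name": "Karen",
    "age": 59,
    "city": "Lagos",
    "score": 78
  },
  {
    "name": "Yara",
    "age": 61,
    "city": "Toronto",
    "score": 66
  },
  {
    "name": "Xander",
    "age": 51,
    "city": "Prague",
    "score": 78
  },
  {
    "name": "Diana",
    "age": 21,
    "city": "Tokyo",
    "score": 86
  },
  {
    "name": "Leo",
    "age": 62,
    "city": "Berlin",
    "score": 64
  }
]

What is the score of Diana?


Looking up record where name = Diana
Record index: 4
Field 'score' = 86

ANSWER: 86


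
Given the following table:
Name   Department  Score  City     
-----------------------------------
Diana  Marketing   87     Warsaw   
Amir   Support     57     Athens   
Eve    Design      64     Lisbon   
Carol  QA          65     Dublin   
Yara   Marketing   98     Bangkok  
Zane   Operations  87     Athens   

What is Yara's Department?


Row 5: Yara
Department = Marketing

ANSWER: Marketing


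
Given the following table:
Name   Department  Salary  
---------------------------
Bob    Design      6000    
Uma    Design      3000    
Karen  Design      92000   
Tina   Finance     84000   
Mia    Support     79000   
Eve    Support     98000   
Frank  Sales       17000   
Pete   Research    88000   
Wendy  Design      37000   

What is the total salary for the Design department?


Design department members:
  Bob: 6000
  Uma: 3000
  Karen: 92000
  Wendy: 37000
Total = 6000 + 3000 + 92000 + 37000 = 138000

ANSWER: 138000


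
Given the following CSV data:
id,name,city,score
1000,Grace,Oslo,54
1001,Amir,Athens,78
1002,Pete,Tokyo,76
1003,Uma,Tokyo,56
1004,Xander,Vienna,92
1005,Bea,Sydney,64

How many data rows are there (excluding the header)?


Counting rows (excluding header):
Header: id,name,city,score
Data rows: 6

ANSWER: 6


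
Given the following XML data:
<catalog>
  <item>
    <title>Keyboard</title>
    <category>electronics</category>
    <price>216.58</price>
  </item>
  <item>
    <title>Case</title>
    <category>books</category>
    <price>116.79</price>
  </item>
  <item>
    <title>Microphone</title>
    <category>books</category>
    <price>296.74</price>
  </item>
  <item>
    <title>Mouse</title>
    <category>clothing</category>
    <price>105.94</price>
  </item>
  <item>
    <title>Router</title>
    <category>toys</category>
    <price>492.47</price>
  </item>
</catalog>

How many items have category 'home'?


Scanning <item> elements for <category>home</category>:
Count: 0

ANSWER: 0


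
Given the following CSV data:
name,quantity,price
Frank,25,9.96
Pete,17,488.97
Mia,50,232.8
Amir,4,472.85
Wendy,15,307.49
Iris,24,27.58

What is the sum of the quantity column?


Values in 'quantity' column:
  Row 1: 25
  Row 2: 17
  Row 3: 50
  Row 4: 4
  Row 5: 15
  Row 6: 24
Sum = 25 + 17 + 50 + 4 + 15 + 24 = 135

ANSWER: 135


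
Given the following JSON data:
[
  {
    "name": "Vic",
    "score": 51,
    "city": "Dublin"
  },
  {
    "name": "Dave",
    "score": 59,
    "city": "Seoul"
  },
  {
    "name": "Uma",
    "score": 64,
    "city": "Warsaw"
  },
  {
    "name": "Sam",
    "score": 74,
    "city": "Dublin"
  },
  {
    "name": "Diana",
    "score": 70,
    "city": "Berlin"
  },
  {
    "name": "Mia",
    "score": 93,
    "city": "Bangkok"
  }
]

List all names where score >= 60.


Filtering records where score >= 60:
  Vic (score=51) -> no
  Dave (score=59) -> no
  Uma (score=64) -> YES
  Sam (score=74) -> YES
  Diana (score=70) -> YES
  Mia (score=93) -> YES


ANSWER: Uma, Sam, Diana, Mia


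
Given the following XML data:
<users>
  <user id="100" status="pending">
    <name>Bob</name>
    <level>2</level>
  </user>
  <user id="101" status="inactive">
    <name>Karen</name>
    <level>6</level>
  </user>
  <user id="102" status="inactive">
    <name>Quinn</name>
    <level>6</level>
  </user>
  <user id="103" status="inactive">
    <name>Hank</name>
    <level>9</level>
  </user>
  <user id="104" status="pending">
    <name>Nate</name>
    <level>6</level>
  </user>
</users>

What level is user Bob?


Finding user: Bob
<level>2</level>

ANSWER: 2


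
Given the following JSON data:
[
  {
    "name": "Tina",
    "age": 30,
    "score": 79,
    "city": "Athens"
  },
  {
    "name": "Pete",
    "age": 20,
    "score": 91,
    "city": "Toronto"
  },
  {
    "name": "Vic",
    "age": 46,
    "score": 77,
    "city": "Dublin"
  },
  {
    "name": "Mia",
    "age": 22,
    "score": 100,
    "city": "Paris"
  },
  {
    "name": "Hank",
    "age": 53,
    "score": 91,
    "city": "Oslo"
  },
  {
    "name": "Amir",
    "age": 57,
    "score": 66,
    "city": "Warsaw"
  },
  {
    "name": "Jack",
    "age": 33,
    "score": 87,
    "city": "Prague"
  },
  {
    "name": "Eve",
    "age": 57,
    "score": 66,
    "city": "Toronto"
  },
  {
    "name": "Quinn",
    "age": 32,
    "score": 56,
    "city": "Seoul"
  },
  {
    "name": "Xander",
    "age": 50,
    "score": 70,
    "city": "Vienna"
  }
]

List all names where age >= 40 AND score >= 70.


Checking both conditions:
  Tina (age=30, score=79) -> no
  Pete (age=20, score=91) -> no
  Vic (age=46, score=77) -> YES
  Mia (age=22, score=100) -> no
  Hank (age=53, score=91) -> YES
  Amir (age=57, score=66) -> no
  Jack (age=33, score=87) -> no
  Eve (age=57, score=66) -> no
  Quinn (age=32, score=56) -> no
  Xander (age=50, score=70) -> YES


ANSWER: Vic, Hank, Xander


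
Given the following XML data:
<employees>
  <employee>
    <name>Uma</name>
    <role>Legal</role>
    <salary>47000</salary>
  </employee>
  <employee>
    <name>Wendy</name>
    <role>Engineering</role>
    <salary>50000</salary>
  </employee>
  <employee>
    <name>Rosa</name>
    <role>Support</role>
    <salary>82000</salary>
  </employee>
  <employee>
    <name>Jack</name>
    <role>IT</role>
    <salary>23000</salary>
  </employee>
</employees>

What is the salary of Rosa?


Searching for <employee> with <name>Rosa</name>
Found at position 3
<salary>82000</salary>

ANSWER: 82000


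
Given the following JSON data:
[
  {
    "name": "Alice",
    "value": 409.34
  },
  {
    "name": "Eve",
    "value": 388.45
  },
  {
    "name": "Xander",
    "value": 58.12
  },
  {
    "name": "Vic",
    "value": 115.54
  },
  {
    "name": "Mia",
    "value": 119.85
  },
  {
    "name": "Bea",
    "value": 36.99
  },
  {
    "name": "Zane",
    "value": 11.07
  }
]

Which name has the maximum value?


Comparing values:
  Alice: 409.34
  Eve: 388.45
  Xander: 58.12
  Vic: 115.54
  Mia: 119.85
  Bea: 36.99
  Zane: 11.07
Maximum: Alice (409.34)

ANSWER: Alice


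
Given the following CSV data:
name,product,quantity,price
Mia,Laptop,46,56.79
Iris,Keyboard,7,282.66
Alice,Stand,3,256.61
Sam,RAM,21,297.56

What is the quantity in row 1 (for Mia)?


Row 1: Mia
Column 'quantity' = 46

ANSWER: 46


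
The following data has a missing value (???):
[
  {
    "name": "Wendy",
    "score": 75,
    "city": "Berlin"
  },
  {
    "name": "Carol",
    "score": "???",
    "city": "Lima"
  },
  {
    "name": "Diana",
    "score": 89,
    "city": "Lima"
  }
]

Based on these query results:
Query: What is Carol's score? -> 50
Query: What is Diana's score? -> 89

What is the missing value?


The missing value is Carol's score
From query: Carol's score = 50

ANSWER: 50


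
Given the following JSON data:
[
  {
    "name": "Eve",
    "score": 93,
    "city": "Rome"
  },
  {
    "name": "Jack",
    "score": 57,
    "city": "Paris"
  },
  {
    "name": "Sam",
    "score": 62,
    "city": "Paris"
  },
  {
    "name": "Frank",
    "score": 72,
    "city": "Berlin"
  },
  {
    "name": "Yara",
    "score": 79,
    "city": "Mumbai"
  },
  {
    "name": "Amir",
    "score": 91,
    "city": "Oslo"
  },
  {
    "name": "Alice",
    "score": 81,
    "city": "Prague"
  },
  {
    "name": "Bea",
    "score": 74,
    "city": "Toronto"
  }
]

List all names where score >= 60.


Filtering records where score >= 60:
  Eve (score=93) -> YES
  Jack (score=57) -> no
  Sam (score=62) -> YES
  Frank (score=72) -> YES
  Yara (score=79) -> YES
  Amir (score=91) -> YES
  Alice (score=81) -> YES
  Bea (score=74) -> YES


ANSWER: Eve, Sam, Frank, Yara, Amir, Alice, Bea


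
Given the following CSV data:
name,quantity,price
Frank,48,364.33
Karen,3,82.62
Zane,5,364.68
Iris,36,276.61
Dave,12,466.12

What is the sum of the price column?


Values in 'price' column:
  Row 1: 364.33
  Row 2: 82.62
  Row 3: 364.68
  Row 4: 276.61
  Row 5: 466.12
Sum = 364.33 + 82.62 + 364.68 + 276.61 + 466.12 = 1554.36

ANSWER: 1554.36


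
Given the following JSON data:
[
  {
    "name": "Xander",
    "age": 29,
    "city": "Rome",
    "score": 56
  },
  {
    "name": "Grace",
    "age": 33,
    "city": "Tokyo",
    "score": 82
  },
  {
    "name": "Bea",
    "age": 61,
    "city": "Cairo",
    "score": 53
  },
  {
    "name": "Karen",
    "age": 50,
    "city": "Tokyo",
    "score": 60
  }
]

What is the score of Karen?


Looking up record where name = Karen
Record index: 3
Field 'score' = 60

ANSWER: 60


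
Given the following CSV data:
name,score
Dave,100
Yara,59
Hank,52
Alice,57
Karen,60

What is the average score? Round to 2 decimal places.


Scores: 100, 59, 52, 57, 60
Sum = 328
Count = 5
Average = 328 / 5 = 65.60

ANSWER: 65.60


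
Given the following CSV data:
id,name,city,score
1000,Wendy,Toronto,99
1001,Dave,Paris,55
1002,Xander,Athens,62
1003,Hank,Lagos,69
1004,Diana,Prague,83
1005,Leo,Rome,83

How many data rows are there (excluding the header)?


Counting rows (excluding header):
Header: id,name,city,score
Data rows: 6

ANSWER: 6


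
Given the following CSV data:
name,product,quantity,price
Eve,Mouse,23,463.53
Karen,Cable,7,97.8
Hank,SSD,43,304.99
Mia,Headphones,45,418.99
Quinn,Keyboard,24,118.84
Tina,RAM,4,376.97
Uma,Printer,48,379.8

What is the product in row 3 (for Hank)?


Row 3: Hank
Column 'product' = SSD

ANSWER: SSD


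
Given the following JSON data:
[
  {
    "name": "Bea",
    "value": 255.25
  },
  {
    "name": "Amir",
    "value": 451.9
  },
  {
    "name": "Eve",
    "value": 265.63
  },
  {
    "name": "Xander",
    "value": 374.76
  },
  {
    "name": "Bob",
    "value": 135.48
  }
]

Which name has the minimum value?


Comparing values:
  Bea: 255.25
  Amir: 451.9
  Eve: 265.63
  Xander: 374.76
  Bob: 135.48
Minimum: Bob (135.48)

ANSWER: Bob


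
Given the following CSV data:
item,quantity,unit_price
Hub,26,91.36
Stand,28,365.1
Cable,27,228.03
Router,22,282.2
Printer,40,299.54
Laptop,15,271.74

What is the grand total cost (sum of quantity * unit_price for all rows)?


Computing row totals:
  Hub: 26 * 91.36 = 2375.36
  Stand: 28 * 365.1 = 10222.8
  Cable: 27 * 228.03 = 6156.81
  Router: 22 * 282.2 = 6208.4
  Printer: 40 * 299.54 = 11981.6
  Laptop: 15 * 271.74 = 4076.1
Grand total = 2375.36 + 10222.8 + 6156.81 + 6208.4 + 11981.6 + 4076.1 = 41021.07

ANSWER: 41021.07


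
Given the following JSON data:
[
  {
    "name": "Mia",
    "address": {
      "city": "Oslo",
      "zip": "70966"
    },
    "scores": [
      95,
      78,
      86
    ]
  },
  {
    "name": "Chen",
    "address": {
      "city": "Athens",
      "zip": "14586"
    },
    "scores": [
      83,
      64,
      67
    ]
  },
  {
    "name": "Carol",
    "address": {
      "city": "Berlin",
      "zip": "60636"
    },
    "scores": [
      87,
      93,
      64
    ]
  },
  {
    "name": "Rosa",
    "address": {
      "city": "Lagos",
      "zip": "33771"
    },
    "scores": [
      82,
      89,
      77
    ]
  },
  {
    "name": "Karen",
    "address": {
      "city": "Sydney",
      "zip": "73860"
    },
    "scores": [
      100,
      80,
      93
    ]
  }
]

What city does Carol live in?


Path: records[2].address.city
Value: Berlin

ANSWER: Berlin


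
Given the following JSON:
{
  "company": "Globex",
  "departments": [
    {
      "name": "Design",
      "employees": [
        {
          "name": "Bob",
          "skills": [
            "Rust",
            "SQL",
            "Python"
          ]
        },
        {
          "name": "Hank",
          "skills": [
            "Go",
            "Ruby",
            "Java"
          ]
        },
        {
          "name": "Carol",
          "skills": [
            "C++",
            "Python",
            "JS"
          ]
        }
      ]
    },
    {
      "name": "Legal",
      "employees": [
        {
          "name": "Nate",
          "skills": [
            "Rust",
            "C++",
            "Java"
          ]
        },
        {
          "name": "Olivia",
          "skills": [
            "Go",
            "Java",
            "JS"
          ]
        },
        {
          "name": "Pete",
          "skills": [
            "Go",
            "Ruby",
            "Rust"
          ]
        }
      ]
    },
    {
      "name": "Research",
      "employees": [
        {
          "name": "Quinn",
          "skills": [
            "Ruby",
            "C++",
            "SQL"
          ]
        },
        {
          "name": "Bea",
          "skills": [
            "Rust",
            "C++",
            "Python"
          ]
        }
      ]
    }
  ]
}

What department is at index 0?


Path: departments[0].name
Value: Design

ANSWER: Design


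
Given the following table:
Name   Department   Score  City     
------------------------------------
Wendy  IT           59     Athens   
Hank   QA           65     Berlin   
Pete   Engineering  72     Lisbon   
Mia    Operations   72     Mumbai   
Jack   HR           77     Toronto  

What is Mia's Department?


Row 4: Mia
Department = Operations

ANSWER: Operations


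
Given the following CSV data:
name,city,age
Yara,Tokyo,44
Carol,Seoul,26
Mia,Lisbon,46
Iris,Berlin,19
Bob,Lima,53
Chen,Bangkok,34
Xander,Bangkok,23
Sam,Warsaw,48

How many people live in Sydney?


Scanning city column for 'Sydney':
Total matches: 0

ANSWER: 0


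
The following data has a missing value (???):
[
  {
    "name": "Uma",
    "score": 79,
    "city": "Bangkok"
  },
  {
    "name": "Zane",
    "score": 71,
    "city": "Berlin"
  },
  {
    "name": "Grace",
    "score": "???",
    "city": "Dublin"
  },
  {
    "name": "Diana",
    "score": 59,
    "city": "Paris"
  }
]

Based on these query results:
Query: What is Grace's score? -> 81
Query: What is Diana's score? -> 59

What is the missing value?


The missing value is Grace's score
From query: Grace's score = 81

ANSWER: 81


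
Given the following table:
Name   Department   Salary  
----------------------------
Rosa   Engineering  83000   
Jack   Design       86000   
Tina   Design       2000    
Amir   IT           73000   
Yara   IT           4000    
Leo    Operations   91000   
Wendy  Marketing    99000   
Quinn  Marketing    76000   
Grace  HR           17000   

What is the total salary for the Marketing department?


Marketing department members:
  Wendy: 99000
  Quinn: 76000
Total = 99000 + 76000 = 175000

ANSWER: 175000


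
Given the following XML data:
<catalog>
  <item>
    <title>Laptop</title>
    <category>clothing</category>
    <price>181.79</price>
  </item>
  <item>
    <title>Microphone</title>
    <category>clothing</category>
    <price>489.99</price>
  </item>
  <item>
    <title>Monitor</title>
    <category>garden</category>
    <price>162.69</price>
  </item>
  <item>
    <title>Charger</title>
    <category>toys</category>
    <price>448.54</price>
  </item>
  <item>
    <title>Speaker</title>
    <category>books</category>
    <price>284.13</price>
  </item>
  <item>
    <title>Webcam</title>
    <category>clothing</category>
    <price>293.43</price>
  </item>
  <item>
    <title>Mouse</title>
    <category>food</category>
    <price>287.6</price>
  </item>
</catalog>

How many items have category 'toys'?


Scanning <item> elements for <category>toys</category>:
  Item 4: Charger -> MATCH
Count: 1

ANSWER: 1


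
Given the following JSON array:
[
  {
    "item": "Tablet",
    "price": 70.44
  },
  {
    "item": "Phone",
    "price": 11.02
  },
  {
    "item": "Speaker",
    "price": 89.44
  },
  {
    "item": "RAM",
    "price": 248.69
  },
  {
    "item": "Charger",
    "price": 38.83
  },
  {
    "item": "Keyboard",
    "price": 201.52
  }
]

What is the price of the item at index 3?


Array index 3 -> RAM
price = 248.69

ANSWER: 248.69


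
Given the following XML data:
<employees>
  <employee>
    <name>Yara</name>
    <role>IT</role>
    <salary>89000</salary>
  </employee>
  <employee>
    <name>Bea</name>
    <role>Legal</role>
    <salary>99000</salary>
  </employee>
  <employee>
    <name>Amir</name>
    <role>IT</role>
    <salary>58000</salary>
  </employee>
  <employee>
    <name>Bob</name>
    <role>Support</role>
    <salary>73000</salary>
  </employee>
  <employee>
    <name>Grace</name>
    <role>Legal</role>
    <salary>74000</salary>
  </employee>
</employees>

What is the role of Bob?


Searching for <employee> with <name>Bob</name>
Found at position 4
<role>Support</role>

ANSWER: Support


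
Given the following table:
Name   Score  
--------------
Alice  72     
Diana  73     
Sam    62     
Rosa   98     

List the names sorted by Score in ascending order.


Sorting by Score (ascending):
  Sam: 62
  Alice: 72
  Diana: 73
  Rosa: 98


ANSWER: Sam, Alice, Diana, Rosa


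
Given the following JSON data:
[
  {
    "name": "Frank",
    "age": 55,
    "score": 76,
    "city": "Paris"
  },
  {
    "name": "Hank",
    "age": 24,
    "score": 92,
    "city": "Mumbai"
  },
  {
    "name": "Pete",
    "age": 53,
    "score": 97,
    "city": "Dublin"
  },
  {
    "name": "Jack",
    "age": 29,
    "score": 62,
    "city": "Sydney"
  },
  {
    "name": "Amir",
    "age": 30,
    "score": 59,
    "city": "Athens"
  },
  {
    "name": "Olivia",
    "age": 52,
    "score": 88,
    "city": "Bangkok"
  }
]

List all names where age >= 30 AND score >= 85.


Checking both conditions:
  Frank (age=55, score=76) -> no
  Hank (age=24, score=92) -> no
  Pete (age=53, score=97) -> YES
  Jack (age=29, score=62) -> no
  Amir (age=30, score=59) -> no
  Olivia (age=52, score=88) -> YES


ANSWER: Pete, Olivia


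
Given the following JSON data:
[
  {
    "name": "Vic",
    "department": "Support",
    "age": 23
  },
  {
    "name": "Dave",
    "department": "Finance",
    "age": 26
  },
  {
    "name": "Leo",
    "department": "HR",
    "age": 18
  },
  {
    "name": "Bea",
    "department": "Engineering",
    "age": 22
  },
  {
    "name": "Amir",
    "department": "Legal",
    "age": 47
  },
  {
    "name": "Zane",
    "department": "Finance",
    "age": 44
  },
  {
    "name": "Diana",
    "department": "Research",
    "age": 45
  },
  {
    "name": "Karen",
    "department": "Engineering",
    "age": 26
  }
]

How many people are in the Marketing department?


Scanning records for department = Marketing
  No matches found
Count: 0

ANSWER: 0


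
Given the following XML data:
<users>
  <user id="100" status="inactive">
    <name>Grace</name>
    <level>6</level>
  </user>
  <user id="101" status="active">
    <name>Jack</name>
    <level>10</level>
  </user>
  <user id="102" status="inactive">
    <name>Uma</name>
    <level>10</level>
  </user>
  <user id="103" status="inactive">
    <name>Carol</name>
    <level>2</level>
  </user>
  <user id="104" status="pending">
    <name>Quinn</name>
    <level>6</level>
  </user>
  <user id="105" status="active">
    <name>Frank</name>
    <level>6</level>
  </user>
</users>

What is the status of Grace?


Finding user with name = Grace
user id="100" status="inactive"

ANSWER: inactive


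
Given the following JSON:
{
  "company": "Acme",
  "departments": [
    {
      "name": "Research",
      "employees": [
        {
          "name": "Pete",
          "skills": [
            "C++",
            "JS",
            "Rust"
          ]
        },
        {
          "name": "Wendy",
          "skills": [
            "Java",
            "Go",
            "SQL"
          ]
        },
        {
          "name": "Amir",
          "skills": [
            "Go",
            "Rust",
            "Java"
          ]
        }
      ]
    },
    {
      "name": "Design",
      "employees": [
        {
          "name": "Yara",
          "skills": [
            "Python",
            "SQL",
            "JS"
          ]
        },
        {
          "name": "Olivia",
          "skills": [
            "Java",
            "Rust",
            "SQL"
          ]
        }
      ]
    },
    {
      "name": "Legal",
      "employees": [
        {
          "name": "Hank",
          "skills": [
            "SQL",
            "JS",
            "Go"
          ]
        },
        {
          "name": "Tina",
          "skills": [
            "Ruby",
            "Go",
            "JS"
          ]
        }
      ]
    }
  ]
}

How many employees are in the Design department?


Path: departments[1].employees
Count: 2

ANSWER: 2


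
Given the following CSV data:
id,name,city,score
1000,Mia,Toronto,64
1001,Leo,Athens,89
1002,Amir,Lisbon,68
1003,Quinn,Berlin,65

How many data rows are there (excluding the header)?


Counting rows (excluding header):
Header: id,name,city,score
Data rows: 4

ANSWER: 4


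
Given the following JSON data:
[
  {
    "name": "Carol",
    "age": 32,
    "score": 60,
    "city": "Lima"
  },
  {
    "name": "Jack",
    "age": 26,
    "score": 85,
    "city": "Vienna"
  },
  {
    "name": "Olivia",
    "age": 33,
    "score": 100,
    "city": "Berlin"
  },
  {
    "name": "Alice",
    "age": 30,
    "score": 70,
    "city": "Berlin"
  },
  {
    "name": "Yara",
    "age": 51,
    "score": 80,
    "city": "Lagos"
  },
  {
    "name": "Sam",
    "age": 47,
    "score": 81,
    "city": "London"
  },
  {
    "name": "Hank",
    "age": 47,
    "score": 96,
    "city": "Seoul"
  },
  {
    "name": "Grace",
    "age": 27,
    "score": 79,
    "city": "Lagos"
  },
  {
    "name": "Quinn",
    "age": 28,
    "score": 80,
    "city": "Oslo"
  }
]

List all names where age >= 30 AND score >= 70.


Checking both conditions:
  Carol (age=32, score=60) -> no
  Jack (age=26, score=85) -> no
  Olivia (age=33, score=100) -> YES
  Alice (age=30, score=70) -> YES
  Yara (age=51, score=80) -> YES
  Sam (age=47, score=81) -> YES
  Hank (age=47, score=96) -> YES
  Grace (age=27, score=79) -> no
  Quinn (age=28, score=80) -> no


ANSWER: Olivia, Alice, Yara, Sam, Hank


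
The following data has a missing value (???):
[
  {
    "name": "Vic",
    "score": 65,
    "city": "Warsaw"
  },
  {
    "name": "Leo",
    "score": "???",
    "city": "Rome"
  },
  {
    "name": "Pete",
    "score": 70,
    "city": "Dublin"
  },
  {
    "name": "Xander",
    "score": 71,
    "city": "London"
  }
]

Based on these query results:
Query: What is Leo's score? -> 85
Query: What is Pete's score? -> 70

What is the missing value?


The missing value is Leo's score
From query: Leo's score = 85

ANSWER: 85


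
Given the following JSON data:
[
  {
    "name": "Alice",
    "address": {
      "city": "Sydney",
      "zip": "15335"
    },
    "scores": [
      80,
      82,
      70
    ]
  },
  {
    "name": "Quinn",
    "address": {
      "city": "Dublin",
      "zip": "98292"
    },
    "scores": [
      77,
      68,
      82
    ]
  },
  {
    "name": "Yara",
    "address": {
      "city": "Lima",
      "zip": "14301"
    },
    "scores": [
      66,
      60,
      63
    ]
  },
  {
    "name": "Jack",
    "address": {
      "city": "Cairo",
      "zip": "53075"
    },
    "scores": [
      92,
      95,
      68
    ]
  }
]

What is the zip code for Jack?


Path: records[3].address.zip
Value: 53075

ANSWER: 53075
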